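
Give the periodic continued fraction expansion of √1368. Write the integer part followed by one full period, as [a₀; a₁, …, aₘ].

a₀ = ⌊√1368⌋ = 36.
With m₀=0, d₀=1 and mₖ₊₁ = dₖaₖ − mₖ, dₖ₊₁ = (n − mₖ₊₁²)/dₖ, aₖ₊₁ = ⌊(a₀+mₖ₊₁)/dₖ₊₁⌋:
  k=1: m=36, d=72, a=1
  k=2: m=36, d=1, a=72
d=1 and a=2a₀=72 at k=2, so the next step gives (m, d) = (36, 72) again — its k=1 value — and the period has length 2.

[36; 1, 72]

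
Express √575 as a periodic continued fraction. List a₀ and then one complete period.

[23; 1, 46]

a₀ = ⌊√575⌋ = 23.
With m₀=0, d₀=1 and mₖ₊₁ = dₖaₖ − mₖ, dₖ₊₁ = (n − mₖ₊₁²)/dₖ, aₖ₊₁ = ⌊(a₀+mₖ₊₁)/dₖ₊₁⌋:
  k=1: m=23, d=46, a=1
  k=2: m=23, d=1, a=46
d=1 and a=2a₀=46 at k=2, so the next step gives (m, d) = (23, 46) again — its k=1 value — and the period has length 2.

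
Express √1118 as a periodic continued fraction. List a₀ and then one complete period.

[33; 2, 3, 2, 3, 2, 66]

a₀ = ⌊√1118⌋ = 33.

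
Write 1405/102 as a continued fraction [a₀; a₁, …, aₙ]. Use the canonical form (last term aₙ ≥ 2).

1405 = 13×102 + 79
102 = 1×79 + 23
79 = 3×23 + 10
23 = 2×10 + 3
10 = 3×3 + 1
3 = 3×1 + 0  (stop)
So 1405/102 = [13; 1, 3, 2, 3, 3].

[13; 1, 3, 2, 3, 3]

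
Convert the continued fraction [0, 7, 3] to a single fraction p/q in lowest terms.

Using pₖ = aₖpₖ₋₁ + pₖ₋₂ and qₖ = aₖqₖ₋₁ + qₖ₋₂:
  k=0: a=0, p=0, q=1
  k=1: a=7, p=1, q=7
  k=2: a=3, p=3, q=22

3/22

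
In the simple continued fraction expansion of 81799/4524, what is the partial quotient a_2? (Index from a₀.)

3

81799 = 18·4524 + 367   →  a_0 = 18
4524 = 12·367 + 120   →  a_1 = 12
367 = 3·120 + 7   →  a_2 = 3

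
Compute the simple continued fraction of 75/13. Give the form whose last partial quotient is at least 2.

[5; 1, 3, 3]

75 = 5·13 + 10
13 = 1·10 + 3
10 = 3·3 + 1
3 = 3·1 + 0  (stop)
So 75/13 = [5; 1, 3, 3].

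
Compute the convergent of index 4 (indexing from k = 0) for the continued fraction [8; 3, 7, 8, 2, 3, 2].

3161/380

Using pₖ = aₖpₖ₋₁ + pₖ₋₂, qₖ = aₖqₖ₋₁ + qₖ₋₂ (with p₋₁=1, p₋₂=0, q₋₁=0, q₋₂=1):
  k=0: a=8, p=8, q=1
  k=1: a=3, p=25, q=3
  k=2: a=7, p=183, q=22
  k=3: a=8, p=1489, q=179
  k=4: a=2, p=3161, q=380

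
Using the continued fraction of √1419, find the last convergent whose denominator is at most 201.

√1419 = [37; 1, 2, 37, 2, 1, 74, …] (period length 6).
Convergents:
  p_0/q_0 = 37/1
  p_1/q_1 = 38/1
  p_2/q_2 = 113/3
  p_3/q_3 = 4219/112
  p_4/q_4 = 8551/227
q_3 = 112 ≤ 201 < 227 = q_4, so the answer is 4219/112.

4219/112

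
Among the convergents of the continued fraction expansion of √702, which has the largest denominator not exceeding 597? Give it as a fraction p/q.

5617/212

√702 = [26; 2, 52, …] (period length 2).
Convergents:
  p_0/q_0 = 26/1
  p_1/q_1 = 53/2
  p_2/q_2 = 2782/105
  p_3/q_3 = 5617/212
  p_4/q_4 = 294866/11129
q_3 = 212 ≤ 597 < 11129 = q_4, so the answer is 5617/212.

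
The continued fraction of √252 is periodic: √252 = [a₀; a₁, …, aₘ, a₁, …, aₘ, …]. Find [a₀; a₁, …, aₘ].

a₀ = ⌊√252⌋ = 15.
With m₀=0, d₀=1 and mₖ₊₁ = dₖaₖ − mₖ, dₖ₊₁ = (n − mₖ₊₁²)/dₖ, aₖ₊₁ = ⌊(a₀+mₖ₊₁)/dₖ₊₁⌋:
  k=1: m=15, d=27, a=1
  k=2: m=12, d=4, a=6
  k=3: m=12, d=27, a=1
  k=4: m=15, d=1, a=30
d=1 and a=2a₀=30 at k=4, so the next step gives (m, d) = (15, 27) again — its k=1 value — and the period has length 4.

[15; 1, 6, 1, 30]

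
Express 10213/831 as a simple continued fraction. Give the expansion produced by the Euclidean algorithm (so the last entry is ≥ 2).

[12; 3, 2, 4, 3, 8]

10213 = 12·831 + 241
831 = 3·241 + 108
241 = 2·108 + 25
108 = 4·25 + 8
25 = 3·8 + 1
8 = 8·1 + 0  (stop)
So 10213/831 = [12; 3, 2, 4, 3, 8].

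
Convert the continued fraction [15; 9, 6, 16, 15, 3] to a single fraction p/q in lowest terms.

Using pₖ = aₖpₖ₋₁ + pₖ₋₂ and qₖ = aₖqₖ₋₁ + qₖ₋₂:
  k=0: a=15, p=15, q=1
  k=1: a=9, p=136, q=9
  k=2: a=6, p=831, q=55
  k=3: a=16, p=13432, q=889
  k=4: a=15, p=202311, q=13390
  k=5: a=3, p=620365, q=41059

620365/41059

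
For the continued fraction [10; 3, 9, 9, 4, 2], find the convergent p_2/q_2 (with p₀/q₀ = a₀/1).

Using pₖ = aₖpₖ₋₁ + pₖ₋₂, qₖ = aₖqₖ₋₁ + qₖ₋₂ (with p₋₁=1, p₋₂=0, q₋₁=0, q₋₂=1):
  k=0: a=10, p=10, q=1
  k=1: a=3, p=31, q=3
  k=2: a=9, p=289, q=28

289/28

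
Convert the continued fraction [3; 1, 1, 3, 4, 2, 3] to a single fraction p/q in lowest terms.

Fold from the inside: start with 3/1.
  2 + 1/3 = 7/3
  4 + 3/7 = 31/7
  3 + 7/31 = 100/31
  1 + 31/100 = 131/100
  1 + 100/131 = 231/131
  3 + 131/231 = 824/231

824/231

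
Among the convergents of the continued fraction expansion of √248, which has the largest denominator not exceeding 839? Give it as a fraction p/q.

√248 = [15; 1, 2, 1, 30, …] (period length 4).
Convergents:
  p_0/q_0 = 15/1
  p_1/q_1 = 16/1
  p_2/q_2 = 47/3
  p_3/q_3 = 63/4
  p_4/q_4 = 1937/123
  p_5/q_5 = 2000/127
  p_6/q_6 = 5937/377
  p_7/q_7 = 7937/504
  p_8/q_8 = 244047/15497
q_7 = 504 ≤ 839 < 15497 = q_8, so the answer is 7937/504.

7937/504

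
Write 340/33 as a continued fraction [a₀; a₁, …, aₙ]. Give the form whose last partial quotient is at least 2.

340 = 10·33 + 10
33 = 3·10 + 3
10 = 3·3 + 1
3 = 3·1 + 0  (stop)
So 340/33 = [10; 3, 3, 3].

[10; 3, 3, 3]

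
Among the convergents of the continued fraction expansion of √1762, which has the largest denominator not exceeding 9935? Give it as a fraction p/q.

148050/3527

√1762 = [41; 1, 40, 1, 82, …] (period length 4).
Convergents:
  p_0/q_0 = 41/1
  p_1/q_1 = 42/1
  p_2/q_2 = 1721/41
  p_3/q_3 = 1763/42
  p_4/q_4 = 146287/3485
  p_5/q_5 = 148050/3527
  p_6/q_6 = 6068287/144565
q_5 = 3527 ≤ 9935 < 144565 = q_6, so the answer is 148050/3527.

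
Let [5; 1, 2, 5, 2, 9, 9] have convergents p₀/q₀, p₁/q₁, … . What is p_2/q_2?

Using pₖ = aₖpₖ₋₁ + pₖ₋₂, qₖ = aₖqₖ₋₁ + qₖ₋₂ (with p₋₁=1, p₋₂=0, q₋₁=0, q₋₂=1):
  k=0: a=5, p=5, q=1
  k=1: a=1, p=6, q=1
  k=2: a=2, p=17, q=3

17/3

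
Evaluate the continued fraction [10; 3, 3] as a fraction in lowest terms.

103/10

Using pₖ = aₖpₖ₋₁ + pₖ₋₂ and qₖ = aₖqₖ₋₁ + qₖ₋₂:
  k=0: a=10, p=10, q=1
  k=1: a=3, p=31, q=3
  k=2: a=3, p=103, q=10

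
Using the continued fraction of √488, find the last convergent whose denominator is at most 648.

√488 = [22; 11, 44, …] (period length 2).
Convergents:
  p_0/q_0 = 22/1
  p_1/q_1 = 243/11
  p_2/q_2 = 10714/485
  p_3/q_3 = 118097/5346
q_2 = 485 ≤ 648 < 5346 = q_3, so the answer is 10714/485.

10714/485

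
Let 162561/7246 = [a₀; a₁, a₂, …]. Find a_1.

162561 = 22·7246 + 3149   →  a_0 = 22
7246 = 2·3149 + 948   →  a_1 = 2

2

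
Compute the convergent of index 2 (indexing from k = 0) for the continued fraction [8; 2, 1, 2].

25/3

Using pₖ = aₖpₖ₋₁ + pₖ₋₂, qₖ = aₖqₖ₋₁ + qₖ₋₂ (with p₋₁=1, p₋₂=0, q₋₁=0, q₋₂=1):
  k=0: a=8, p=8, q=1
  k=1: a=2, p=17, q=2
  k=2: a=1, p=25, q=3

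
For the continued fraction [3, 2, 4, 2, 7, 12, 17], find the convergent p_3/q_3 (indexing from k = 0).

Using pₖ = aₖpₖ₋₁ + pₖ₋₂, qₖ = aₖqₖ₋₁ + qₖ₋₂ (with p₋₁=1, p₋₂=0, q₋₁=0, q₋₂=1):
  k=0: a=3, p=3, q=1
  k=1: a=2, p=7, q=2
  k=2: a=4, p=31, q=9
  k=3: a=2, p=69, q=20

69/20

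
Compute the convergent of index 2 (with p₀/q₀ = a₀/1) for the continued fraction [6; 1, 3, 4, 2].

Using pₖ = aₖpₖ₋₁ + pₖ₋₂, qₖ = aₖqₖ₋₁ + qₖ₋₂ (with p₋₁=1, p₋₂=0, q₋₁=0, q₋₂=1):
  k=0: a=6, p=6, q=1
  k=1: a=1, p=7, q=1
  k=2: a=3, p=27, q=4

27/4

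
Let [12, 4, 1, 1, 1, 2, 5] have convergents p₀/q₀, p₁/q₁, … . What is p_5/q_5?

Using pₖ = aₖpₖ₋₁ + pₖ₋₂, qₖ = aₖqₖ₋₁ + qₖ₋₂ (with p₋₁=1, p₋₂=0, q₋₁=0, q₋₂=1):
  k=0: a=12, p=12, q=1
  k=1: a=4, p=49, q=4
  k=2: a=1, p=61, q=5
  k=3: a=1, p=110, q=9
  k=4: a=1, p=171, q=14
  k=5: a=2, p=452, q=37

452/37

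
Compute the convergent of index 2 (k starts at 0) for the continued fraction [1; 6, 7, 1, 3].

50/43

Using pₖ = aₖpₖ₋₁ + pₖ₋₂, qₖ = aₖqₖ₋₁ + qₖ₋₂ (with p₋₁=1, p₋₂=0, q₋₁=0, q₋₂=1):
  k=0: a=1, p=1, q=1
  k=1: a=6, p=7, q=6
  k=2: a=7, p=50, q=43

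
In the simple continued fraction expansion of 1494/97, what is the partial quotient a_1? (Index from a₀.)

2

1494 = 15·97 + 39   →  a_0 = 15
97 = 2·39 + 19   →  a_1 = 2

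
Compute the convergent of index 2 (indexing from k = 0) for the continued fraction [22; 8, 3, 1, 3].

Using pₖ = aₖpₖ₋₁ + pₖ₋₂, qₖ = aₖqₖ₋₁ + qₖ₋₂ (with p₋₁=1, p₋₂=0, q₋₁=0, q₋₂=1):
  k=0: a=22, p=22, q=1
  k=1: a=8, p=177, q=8
  k=2: a=3, p=553, q=25

553/25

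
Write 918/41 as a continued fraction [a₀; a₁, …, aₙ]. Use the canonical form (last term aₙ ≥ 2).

918 = 22·41 + 16
41 = 2·16 + 9
16 = 1·9 + 7
9 = 1·7 + 2
7 = 3·2 + 1
2 = 2·1 + 0  (stop)
So 918/41 = [22; 2, 1, 1, 3, 2].

[22; 2, 1, 1, 3, 2]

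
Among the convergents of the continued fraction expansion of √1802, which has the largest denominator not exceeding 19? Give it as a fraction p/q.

382/9

√1802 = [42; 2, 4, 2, 84, …] (period length 4).
Convergents:
  p_0/q_0 = 42/1
  p_1/q_1 = 85/2
  p_2/q_2 = 382/9
  p_3/q_3 = 849/20
q_2 = 9 ≤ 19 < 20 = q_3, so the answer is 382/9.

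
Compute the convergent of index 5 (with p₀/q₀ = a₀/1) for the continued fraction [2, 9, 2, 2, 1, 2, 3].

377/179

Using pₖ = aₖpₖ₋₁ + pₖ₋₂, qₖ = aₖqₖ₋₁ + qₖ₋₂ (with p₋₁=1, p₋₂=0, q₋₁=0, q₋₂=1):
  k=0: a=2, p=2, q=1
  k=1: a=9, p=19, q=9
  k=2: a=2, p=40, q=19
  k=3: a=2, p=99, q=47
  k=4: a=1, p=139, q=66
  k=5: a=2, p=377, q=179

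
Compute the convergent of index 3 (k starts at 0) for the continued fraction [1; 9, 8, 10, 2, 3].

820/739

Using pₖ = aₖpₖ₋₁ + pₖ₋₂, qₖ = aₖqₖ₋₁ + qₖ₋₂ (with p₋₁=1, p₋₂=0, q₋₁=0, q₋₂=1):
  k=0: a=1, p=1, q=1
  k=1: a=9, p=10, q=9
  k=2: a=8, p=81, q=73
  k=3: a=10, p=820, q=739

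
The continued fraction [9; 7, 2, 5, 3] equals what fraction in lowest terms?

Fold from the inside: start with 3/1.
  5 + 1/3 = 16/3
  2 + 3/16 = 35/16
  7 + 16/35 = 261/35
  9 + 35/261 = 2384/261

2384/261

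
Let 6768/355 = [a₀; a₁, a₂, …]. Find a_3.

6768 = 19·355 + 23   →  a_0 = 19
355 = 15·23 + 10   →  a_1 = 15
23 = 2·10 + 3   →  a_2 = 2
10 = 3·3 + 1   →  a_3 = 3

3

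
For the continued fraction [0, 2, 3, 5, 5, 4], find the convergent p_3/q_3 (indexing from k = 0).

Using pₖ = aₖpₖ₋₁ + pₖ₋₂, qₖ = aₖqₖ₋₁ + qₖ₋₂ (with p₋₁=1, p₋₂=0, q₋₁=0, q₋₂=1):
  k=0: a=0, p=0, q=1
  k=1: a=2, p=1, q=2
  k=2: a=3, p=3, q=7
  k=3: a=5, p=16, q=37

16/37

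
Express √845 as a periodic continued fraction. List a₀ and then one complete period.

a₀ = ⌊√845⌋ = 29.
With m₀=0, d₀=1 and mₖ₊₁ = dₖaₖ − mₖ, dₖ₊₁ = (n − mₖ₊₁²)/dₖ, aₖ₊₁ = ⌊(a₀+mₖ₊₁)/dₖ₊₁⌋:
  k=1: m=29, d=4, a=14
  k=2: m=27, d=29, a=1
  k=3: m=2, d=29, a=1
  k=4: m=27, d=4, a=14
  k=5: m=29, d=1, a=58
d=1 and a=2a₀=58 at k=5, so the next step gives (m, d) = (29, 4) again — its k=1 value — and the period has length 5.

[29; 14, 1, 1, 14, 58]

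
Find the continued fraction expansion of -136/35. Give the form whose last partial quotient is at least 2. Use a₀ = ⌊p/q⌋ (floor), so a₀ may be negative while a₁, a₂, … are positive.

-136 = -4·35 + 4
35 = 8·4 + 3
4 = 1·3 + 1
3 = 3·1 + 0  (stop)
So -136/35 = [-4; 8, 1, 3].

[-4; 8, 1, 3]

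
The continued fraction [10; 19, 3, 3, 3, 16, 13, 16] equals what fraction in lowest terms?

21919540/2180657

Using pₖ = aₖpₖ₋₁ + pₖ₋₂ and qₖ = aₖqₖ₋₁ + qₖ₋₂:
  k=0: a=10, p=10, q=1
  k=1: a=19, p=191, q=19
  k=2: a=3, p=583, q=58
  k=3: a=3, p=1940, q=193
  k=4: a=3, p=6403, q=637
  k=5: a=16, p=104388, q=10385
  k=6: a=13, p=1363447, q=135642
  k=7: a=16, p=21919540, q=2180657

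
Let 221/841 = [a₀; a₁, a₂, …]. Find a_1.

221 = 0·841 + 221   →  a_0 = 0
841 = 3·221 + 178   →  a_1 = 3

3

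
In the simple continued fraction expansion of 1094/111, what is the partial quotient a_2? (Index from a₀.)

1094 = 9·111 + 95   →  a_0 = 9
111 = 1·95 + 16   →  a_1 = 1
95 = 5·16 + 15   →  a_2 = 5

5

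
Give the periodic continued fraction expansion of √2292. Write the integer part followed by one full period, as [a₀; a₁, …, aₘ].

a₀ = ⌊√2292⌋ = 47.
With m₀=0, d₀=1 and mₖ₊₁ = dₖaₖ − mₖ, dₖ₊₁ = (n − mₖ₊₁²)/dₖ, aₖ₊₁ = ⌊(a₀+mₖ₊₁)/dₖ₊₁⌋:
  k=1: m=47, d=83, a=1
  k=2: m=36, d=12, a=6
  k=3: m=36, d=83, a=1
  k=4: m=47, d=1, a=94
d=1 and a=2a₀=94 at k=4, so the next step gives (m, d) = (47, 83) again — its k=1 value — and the period has length 4.

[47; 1, 6, 1, 94]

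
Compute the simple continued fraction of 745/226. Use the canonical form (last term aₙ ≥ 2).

[3; 3, 2, 1, 2, 8]

745 = 3×226 + 67
226 = 3×67 + 25
67 = 2×25 + 17
25 = 1×17 + 8
17 = 2×8 + 1
8 = 8×1 + 0  (stop)
So 745/226 = [3; 3, 2, 1, 2, 8].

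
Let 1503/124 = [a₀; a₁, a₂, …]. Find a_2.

3

1503 = 12·124 + 15   →  a_0 = 12
124 = 8·15 + 4   →  a_1 = 8
15 = 3·4 + 3   →  a_2 = 3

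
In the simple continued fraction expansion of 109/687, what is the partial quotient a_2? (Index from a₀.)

109 = 0·687 + 109   →  a_0 = 0
687 = 6·109 + 33   →  a_1 = 6
109 = 3·33 + 10   →  a_2 = 3

3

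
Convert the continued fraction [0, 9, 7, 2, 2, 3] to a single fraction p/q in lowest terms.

Fold from the inside: start with 3/1.
  2 + 1/3 = 7/3
  2 + 3/7 = 17/7
  7 + 7/17 = 126/17
  9 + 17/126 = 1151/126
  0 + 126/1151 = 126/1151

126/1151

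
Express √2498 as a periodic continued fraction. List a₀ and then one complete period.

a₀ = ⌊√2498⌋ = 49.
With m₀=0, d₀=1 and mₖ₊₁ = dₖaₖ − mₖ, dₖ₊₁ = (n − mₖ₊₁²)/dₖ, aₖ₊₁ = ⌊(a₀+mₖ₊₁)/dₖ₊₁⌋:
  k=1: m=49, d=97, a=1
  k=2: m=48, d=2, a=48
  k=3: m=48, d=97, a=1
  k=4: m=49, d=1, a=98
d=1 and a=2a₀=98 at k=4, so the next step gives (m, d) = (49, 97) again — its k=1 value — and the period has length 4.

[49; 1, 48, 1, 98]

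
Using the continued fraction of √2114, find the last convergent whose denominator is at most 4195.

√2114 = [45; 1, 44, 1, 90, …] (period length 4).
Convergents:
  p_0/q_0 = 45/1
  p_1/q_1 = 46/1
  p_2/q_2 = 2069/45
  p_3/q_3 = 2115/46
  p_4/q_4 = 192419/4185
  p_5/q_5 = 194534/4231
q_4 = 4185 ≤ 4195 < 4231 = q_5, so the answer is 192419/4185.

192419/4185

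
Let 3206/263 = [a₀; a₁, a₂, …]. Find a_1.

5

3206 = 12·263 + 50   →  a_0 = 12
263 = 5·50 + 13   →  a_1 = 5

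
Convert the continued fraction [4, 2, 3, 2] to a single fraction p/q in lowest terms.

71/16

Using pₖ = aₖpₖ₋₁ + pₖ₋₂ and qₖ = aₖqₖ₋₁ + qₖ₋₂:
  k=0: a=4, p=4, q=1
  k=1: a=2, p=9, q=2
  k=2: a=3, p=31, q=7
  k=3: a=2, p=71, q=16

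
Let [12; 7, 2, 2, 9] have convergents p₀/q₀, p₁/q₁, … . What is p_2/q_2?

Using pₖ = aₖpₖ₋₁ + pₖ₋₂, qₖ = aₖqₖ₋₁ + qₖ₋₂ (with p₋₁=1, p₋₂=0, q₋₁=0, q₋₂=1):
  k=0: a=12, p=12, q=1
  k=1: a=7, p=85, q=7
  k=2: a=2, p=182, q=15

182/15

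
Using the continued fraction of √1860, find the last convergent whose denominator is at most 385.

15871/368

√1860 = [43; 7, 1, 4, 1, 7, 86, …] (period length 6).
Convergents:
  p_0/q_0 = 43/1
  p_1/q_1 = 302/7
  p_2/q_2 = 345/8
  p_3/q_3 = 1682/39
  p_4/q_4 = 2027/47
  p_5/q_5 = 15871/368
  p_6/q_6 = 1366933/31695
q_5 = 368 ≤ 385 < 31695 = q_6, so the answer is 15871/368.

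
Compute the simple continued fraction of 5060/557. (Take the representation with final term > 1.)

[9; 11, 1, 5, 1, 2, 2]

5060 = 9·557 + 47
557 = 11·47 + 40
47 = 1·40 + 7
40 = 5·7 + 5
7 = 1·5 + 2
5 = 2·2 + 1
2 = 2·1 + 0  (stop)
So 5060/557 = [9; 11, 1, 5, 1, 2, 2].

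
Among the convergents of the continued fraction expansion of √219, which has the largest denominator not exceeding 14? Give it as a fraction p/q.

74/5

√219 = [14; 1, 3, 1, 28, …] (period length 4).
Convergents:
  p_0/q_0 = 14/1
  p_1/q_1 = 15/1
  p_2/q_2 = 59/4
  p_3/q_3 = 74/5
  p_4/q_4 = 2131/144
q_3 = 5 ≤ 14 < 144 = q_4, so the answer is 74/5.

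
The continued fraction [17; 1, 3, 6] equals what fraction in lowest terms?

Fold from the inside: start with 6/1.
  3 + 1/6 = 19/6
  1 + 6/19 = 25/19
  17 + 19/25 = 444/25

444/25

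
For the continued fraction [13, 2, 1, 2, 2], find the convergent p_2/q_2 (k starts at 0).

40/3

Using pₖ = aₖpₖ₋₁ + pₖ₋₂, qₖ = aₖqₖ₋₁ + qₖ₋₂ (with p₋₁=1, p₋₂=0, q₋₁=0, q₋₂=1):
  k=0: a=13, p=13, q=1
  k=1: a=2, p=27, q=2
  k=2: a=1, p=40, q=3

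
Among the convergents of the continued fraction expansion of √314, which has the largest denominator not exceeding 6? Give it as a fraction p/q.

√314 = [17; 1, 2, 1, 1, 2, 1, 34, …] (period length 7).
Convergents:
  p_0/q_0 = 17/1
  p_1/q_1 = 18/1
  p_2/q_2 = 53/3
  p_3/q_3 = 71/4
  p_4/q_4 = 124/7
q_3 = 4 ≤ 6 < 7 = q_4, so the answer is 71/4.

71/4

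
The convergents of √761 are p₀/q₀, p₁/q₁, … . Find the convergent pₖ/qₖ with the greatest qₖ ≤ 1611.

43669/1583

√761 = [27; 1, 1, 2, 2, 1, 1, 54, …] (period length 7).
Convergents:
  p_0/q_0 = 27/1
  p_1/q_1 = 28/1
  p_2/q_2 = 55/2
  p_3/q_3 = 138/5
  p_4/q_4 = 331/12
  p_5/q_5 = 469/17
  p_6/q_6 = 800/29
  p_7/q_7 = 43669/1583
  p_8/q_8 = 44469/1612
q_7 = 1583 ≤ 1611 < 1612 = q_8, so the answer is 43669/1583.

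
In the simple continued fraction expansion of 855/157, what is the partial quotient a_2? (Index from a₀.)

855 = 5·157 + 70   →  a_0 = 5
157 = 2·70 + 17   →  a_1 = 2
70 = 4·17 + 2   →  a_2 = 4

4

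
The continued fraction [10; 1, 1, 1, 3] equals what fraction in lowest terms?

Using pₖ = aₖpₖ₋₁ + pₖ₋₂ and qₖ = aₖqₖ₋₁ + qₖ₋₂:
  k=0: a=10, p=10, q=1
  k=1: a=1, p=11, q=1
  k=2: a=1, p=21, q=2
  k=3: a=1, p=32, q=3
  k=4: a=3, p=117, q=11

117/11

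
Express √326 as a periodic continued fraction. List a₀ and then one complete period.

[18; 18, 36]

a₀ = ⌊√326⌋ = 18.
With m₀=0, d₀=1 and mₖ₊₁ = dₖaₖ − mₖ, dₖ₊₁ = (n − mₖ₊₁²)/dₖ, aₖ₊₁ = ⌊(a₀+mₖ₊₁)/dₖ₊₁⌋:
  k=1: m=18, d=2, a=18
  k=2: m=18, d=1, a=36
d=1 and a=2a₀=36 at k=2, so the next step gives (m, d) = (18, 2) again — its k=1 value — and the period has length 2.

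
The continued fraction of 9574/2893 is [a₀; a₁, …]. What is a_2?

4

9574 = 3·2893 + 895   →  a_0 = 3
2893 = 3·895 + 208   →  a_1 = 3
895 = 4·208 + 63   →  a_2 = 4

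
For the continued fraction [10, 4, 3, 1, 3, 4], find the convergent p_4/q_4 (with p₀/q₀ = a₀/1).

655/64

Using pₖ = aₖpₖ₋₁ + pₖ₋₂, qₖ = aₖqₖ₋₁ + qₖ₋₂ (with p₋₁=1, p₋₂=0, q₋₁=0, q₋₂=1):
  k=0: a=10, p=10, q=1
  k=1: a=4, p=41, q=4
  k=2: a=3, p=133, q=13
  k=3: a=1, p=174, q=17
  k=4: a=3, p=655, q=64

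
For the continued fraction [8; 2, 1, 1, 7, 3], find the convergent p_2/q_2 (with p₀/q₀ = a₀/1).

Using pₖ = aₖpₖ₋₁ + pₖ₋₂, qₖ = aₖqₖ₋₁ + qₖ₋₂ (with p₋₁=1, p₋₂=0, q₋₁=0, q₋₂=1):
  k=0: a=8, p=8, q=1
  k=1: a=2, p=17, q=2
  k=2: a=1, p=25, q=3

25/3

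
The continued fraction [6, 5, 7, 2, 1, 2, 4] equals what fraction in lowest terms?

Fold from the inside: start with 4/1.
  2 + 1/4 = 9/4
  1 + 4/9 = 13/9
  2 + 9/13 = 35/13
  7 + 13/35 = 258/35
  5 + 35/258 = 1325/258
  6 + 258/1325 = 8208/1325

8208/1325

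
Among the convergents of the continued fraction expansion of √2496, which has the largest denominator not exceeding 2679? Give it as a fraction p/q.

√2496 = [49; 1, 23, 1, 98, …] (period length 4).
Convergents:
  p_0/q_0 = 49/1
  p_1/q_1 = 50/1
  p_2/q_2 = 1199/24
  p_3/q_3 = 1249/25
  p_4/q_4 = 123601/2474
  p_5/q_5 = 124850/2499
  p_6/q_6 = 2995151/59951
q_5 = 2499 ≤ 2679 < 59951 = q_6, so the answer is 124850/2499.

124850/2499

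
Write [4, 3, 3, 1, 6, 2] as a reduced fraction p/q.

Fold from the inside: start with 2/1.
  6 + 1/2 = 13/2
  1 + 2/13 = 15/13
  3 + 13/15 = 58/15
  3 + 15/58 = 189/58
  4 + 58/189 = 814/189

814/189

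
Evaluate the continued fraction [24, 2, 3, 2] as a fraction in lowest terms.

Fold from the inside: start with 2/1.
  3 + 1/2 = 7/2
  2 + 2/7 = 16/7
  24 + 7/16 = 391/16

391/16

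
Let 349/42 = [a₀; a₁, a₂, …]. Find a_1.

3

349 = 8·42 + 13   →  a_0 = 8
42 = 3·13 + 3   →  a_1 = 3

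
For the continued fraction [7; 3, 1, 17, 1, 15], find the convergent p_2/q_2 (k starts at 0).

29/4

Using pₖ = aₖpₖ₋₁ + pₖ₋₂, qₖ = aₖqₖ₋₁ + qₖ₋₂ (with p₋₁=1, p₋₂=0, q₋₁=0, q₋₂=1):
  k=0: a=7, p=7, q=1
  k=1: a=3, p=22, q=3
  k=2: a=1, p=29, q=4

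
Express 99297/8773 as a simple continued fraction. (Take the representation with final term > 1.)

99297 = 11·8773 + 2794
8773 = 3·2794 + 391
2794 = 7·391 + 57
391 = 6·57 + 49
57 = 1·49 + 8
49 = 6·8 + 1
8 = 8·1 + 0  (stop)
So 99297/8773 = [11; 3, 7, 6, 1, 6, 8].

[11; 3, 7, 6, 1, 6, 8]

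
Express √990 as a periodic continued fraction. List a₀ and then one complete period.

[31; 2, 6, 2, 62]

a₀ = ⌊√990⌋ = 31.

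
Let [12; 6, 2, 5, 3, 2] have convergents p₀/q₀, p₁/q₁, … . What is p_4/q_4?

Using pₖ = aₖpₖ₋₁ + pₖ₋₂, qₖ = aₖqₖ₋₁ + qₖ₋₂ (with p₋₁=1, p₋₂=0, q₋₁=0, q₋₂=1):
  k=0: a=12, p=12, q=1
  k=1: a=6, p=73, q=6
  k=2: a=2, p=158, q=13
  k=3: a=5, p=863, q=71
  k=4: a=3, p=2747, q=226

2747/226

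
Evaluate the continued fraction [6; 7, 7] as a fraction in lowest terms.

Using pₖ = aₖpₖ₋₁ + pₖ₋₂ and qₖ = aₖqₖ₋₁ + qₖ₋₂:
  k=0: a=6, p=6, q=1
  k=1: a=7, p=43, q=7
  k=2: a=7, p=307, q=50

307/50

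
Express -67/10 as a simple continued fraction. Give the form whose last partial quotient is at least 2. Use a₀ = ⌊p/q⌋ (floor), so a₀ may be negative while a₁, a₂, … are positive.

[-7; 3, 3]

-67 = -7×10 + 3
10 = 3×3 + 1
3 = 3×1 + 0  (stop)
So -67/10 = [-7; 3, 3].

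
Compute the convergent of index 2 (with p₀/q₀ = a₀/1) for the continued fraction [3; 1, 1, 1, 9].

Using pₖ = aₖpₖ₋₁ + pₖ₋₂, qₖ = aₖqₖ₋₁ + qₖ₋₂ (with p₋₁=1, p₋₂=0, q₋₁=0, q₋₂=1):
  k=0: a=3, p=3, q=1
  k=1: a=1, p=4, q=1
  k=2: a=1, p=7, q=2

7/2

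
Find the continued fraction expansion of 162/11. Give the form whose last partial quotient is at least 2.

162 = 14×11 + 8
11 = 1×8 + 3
8 = 2×3 + 2
3 = 1×2 + 1
2 = 2×1 + 0  (stop)
So 162/11 = [14; 1, 2, 1, 2].

[14; 1, 2, 1, 2]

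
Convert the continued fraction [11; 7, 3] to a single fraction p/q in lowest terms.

Fold from the inside: start with 3/1.
  7 + 1/3 = 22/3
  11 + 3/22 = 245/22

245/22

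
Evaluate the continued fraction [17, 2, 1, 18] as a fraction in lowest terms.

971/56

Fold from the inside: start with 18/1.
  1 + 1/18 = 19/18
  2 + 18/19 = 56/19
  17 + 19/56 = 971/56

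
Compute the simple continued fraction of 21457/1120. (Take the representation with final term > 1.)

[19; 6, 3, 19, 3]

21457 = 19×1120 + 177
1120 = 6×177 + 58
177 = 3×58 + 3
58 = 19×3 + 1
3 = 3×1 + 0  (stop)
So 21457/1120 = [19; 6, 3, 19, 3].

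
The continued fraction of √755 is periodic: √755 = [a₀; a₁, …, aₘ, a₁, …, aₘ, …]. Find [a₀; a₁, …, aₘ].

[27; 2, 10, 2, 54]

a₀ = ⌊√755⌋ = 27.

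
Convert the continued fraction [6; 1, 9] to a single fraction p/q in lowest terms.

Fold from the inside: start with 9/1.
  1 + 1/9 = 10/9
  6 + 9/10 = 69/10

69/10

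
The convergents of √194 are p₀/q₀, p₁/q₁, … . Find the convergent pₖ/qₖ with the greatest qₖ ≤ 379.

√194 = [13; 1, 12, 1, 26, …] (period length 4).
Convergents:
  p_0/q_0 = 13/1
  p_1/q_1 = 14/1
  p_2/q_2 = 181/13
  p_3/q_3 = 195/14
  p_4/q_4 = 5251/377
  p_5/q_5 = 5446/391
q_4 = 377 ≤ 379 < 391 = q_5, so the answer is 5251/377.

5251/377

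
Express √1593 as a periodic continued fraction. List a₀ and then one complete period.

[39; 1, 10, 2, 2, 2, 10, 1, 78]

a₀ = ⌊√1593⌋ = 39.
With m₀=0, d₀=1 and mₖ₊₁ = dₖaₖ − mₖ, dₖ₊₁ = (n − mₖ₊₁²)/dₖ, aₖ₊₁ = ⌊(a₀+mₖ₊₁)/dₖ₊₁⌋:
  k=1: m=39, d=72, a=1
  k=2: m=33, d=7, a=10
  k=3: m=37, d=32, a=2
  k=4: m=27, d=27, a=2
  k=5: m=27, d=32, a=2
  k=6: m=37, d=7, a=10
  k=7: m=33, d=72, a=1
  k=8: m=39, d=1, a=78
d=1 and a=2a₀=78 at k=8, so the next step gives (m, d) = (39, 72) again — its k=1 value — and the period has length 8.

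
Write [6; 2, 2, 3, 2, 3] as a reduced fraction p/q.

859/134

Using pₖ = aₖpₖ₋₁ + pₖ₋₂ and qₖ = aₖqₖ₋₁ + qₖ₋₂:
  k=0: a=6, p=6, q=1
  k=1: a=2, p=13, q=2
  k=2: a=2, p=32, q=5
  k=3: a=3, p=109, q=17
  k=4: a=2, p=250, q=39
  k=5: a=3, p=859, q=134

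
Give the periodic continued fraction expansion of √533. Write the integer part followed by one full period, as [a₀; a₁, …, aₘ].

a₀ = ⌊√533⌋ = 23.
With m₀=0, d₀=1 and mₖ₊₁ = dₖaₖ − mₖ, dₖ₊₁ = (n − mₖ₊₁²)/dₖ, aₖ₊₁ = ⌊(a₀+mₖ₊₁)/dₖ₊₁⌋:
  k=1: m=23, d=4, a=11
  k=2: m=21, d=23, a=1
  k=3: m=2, d=23, a=1
  k=4: m=21, d=4, a=11
  k=5: m=23, d=1, a=46
d=1 and a=2a₀=46 at k=5, so the next step gives (m, d) = (23, 4) again — its k=1 value — and the period has length 5.

[23; 11, 1, 1, 11, 46]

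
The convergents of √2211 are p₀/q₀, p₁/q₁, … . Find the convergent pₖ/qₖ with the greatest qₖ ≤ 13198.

√2211 = [47; 47, 94, …] (period length 2).
Convergents:
  p_0/q_0 = 47/1
  p_1/q_1 = 2210/47
  p_2/q_2 = 207787/4419
  p_3/q_3 = 9768199/207740
q_2 = 4419 ≤ 13198 < 207740 = q_3, so the answer is 207787/4419.

207787/4419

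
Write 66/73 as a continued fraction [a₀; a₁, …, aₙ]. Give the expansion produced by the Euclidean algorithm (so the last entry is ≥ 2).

66 = 0·73 + 66
73 = 1·66 + 7
66 = 9·7 + 3
7 = 2·3 + 1
3 = 3·1 + 0  (stop)
So 66/73 = [0; 1, 9, 2, 3].

[0; 1, 9, 2, 3]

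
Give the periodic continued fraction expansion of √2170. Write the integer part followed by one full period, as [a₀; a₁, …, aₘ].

[46; 1, 1, 2, 1, 1, 92]

a₀ = ⌊√2170⌋ = 46.
With m₀=0, d₀=1 and mₖ₊₁ = dₖaₖ − mₖ, dₖ₊₁ = (n − mₖ₊₁²)/dₖ, aₖ₊₁ = ⌊(a₀+mₖ₊₁)/dₖ₊₁⌋:
  k=1: m=46, d=54, a=1
  k=2: m=8, d=39, a=1
  k=3: m=31, d=31, a=2
  k=4: m=31, d=39, a=1
  k=5: m=8, d=54, a=1
  k=6: m=46, d=1, a=92
d=1 and a=2a₀=92 at k=6, so the next step gives (m, d) = (46, 54) again — its k=1 value — and the period has length 6.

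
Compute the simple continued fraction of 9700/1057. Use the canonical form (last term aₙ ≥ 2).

[9; 5, 1, 1, 1, 7, 8]

9700 = 9·1057 + 187
1057 = 5·187 + 122
187 = 1·122 + 65
122 = 1·65 + 57
65 = 1·57 + 8
57 = 7·8 + 1
8 = 8·1 + 0  (stop)
So 9700/1057 = [9; 5, 1, 1, 1, 7, 8].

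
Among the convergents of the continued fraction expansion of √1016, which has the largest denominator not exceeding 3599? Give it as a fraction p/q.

113761/3569

√1016 = [31; 1, 6, 1, 62, …] (period length 4).
Convergents:
  p_0/q_0 = 31/1
  p_1/q_1 = 32/1
  p_2/q_2 = 223/7
  p_3/q_3 = 255/8
  p_4/q_4 = 16033/503
  p_5/q_5 = 16288/511
  p_6/q_6 = 113761/3569
  p_7/q_7 = 130049/4080
q_6 = 3569 ≤ 3599 < 4080 = q_7, so the answer is 113761/3569.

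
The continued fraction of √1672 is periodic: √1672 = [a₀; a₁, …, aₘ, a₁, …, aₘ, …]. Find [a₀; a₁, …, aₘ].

[40; 1, 8, 10, 8, 1, 80]

a₀ = ⌊√1672⌋ = 40.
With m₀=0, d₀=1 and mₖ₊₁ = dₖaₖ − mₖ, dₖ₊₁ = (n − mₖ₊₁²)/dₖ, aₖ₊₁ = ⌊(a₀+mₖ₊₁)/dₖ₊₁⌋:
  k=1: m=40, d=72, a=1
  k=2: m=32, d=9, a=8
  k=3: m=40, d=8, a=10
  k=4: m=40, d=9, a=8
  k=5: m=32, d=72, a=1
  k=6: m=40, d=1, a=80
d=1 and a=2a₀=80 at k=6, so the next step gives (m, d) = (40, 72) again — its k=1 value — and the period has length 6.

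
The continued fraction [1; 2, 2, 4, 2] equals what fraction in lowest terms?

69/49

Fold from the inside: start with 2/1.
  4 + 1/2 = 9/2
  2 + 2/9 = 20/9
  2 + 9/20 = 49/20
  1 + 20/49 = 69/49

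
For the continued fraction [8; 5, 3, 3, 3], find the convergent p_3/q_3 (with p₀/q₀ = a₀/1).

Using pₖ = aₖpₖ₋₁ + pₖ₋₂, qₖ = aₖqₖ₋₁ + qₖ₋₂ (with p₋₁=1, p₋₂=0, q₋₁=0, q₋₂=1):
  k=0: a=8, p=8, q=1
  k=1: a=5, p=41, q=5
  k=2: a=3, p=131, q=16
  k=3: a=3, p=434, q=53

434/53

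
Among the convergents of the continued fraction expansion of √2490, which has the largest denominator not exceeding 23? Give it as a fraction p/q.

499/10

√2490 = [49; 1, 8, 1, 98, …] (period length 4).
Convergents:
  p_0/q_0 = 49/1
  p_1/q_1 = 50/1
  p_2/q_2 = 449/9
  p_3/q_3 = 499/10
  p_4/q_4 = 49351/989
q_3 = 10 ≤ 23 < 989 = q_4, so the answer is 499/10.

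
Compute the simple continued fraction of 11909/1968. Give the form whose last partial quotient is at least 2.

[6; 19, 2, 16, 3]

11909 = 6*1968 + 101
1968 = 19*101 + 49
101 = 2*49 + 3
49 = 16*3 + 1
3 = 3*1 + 0  (stop)
So 11909/1968 = [6; 19, 2, 16, 3].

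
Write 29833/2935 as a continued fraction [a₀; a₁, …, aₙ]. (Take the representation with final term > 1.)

[10; 6, 13, 18, 2]

29833 = 10×2935 + 483
2935 = 6×483 + 37
483 = 13×37 + 2
37 = 18×2 + 1
2 = 2×1 + 0  (stop)
So 29833/2935 = [10; 6, 13, 18, 2].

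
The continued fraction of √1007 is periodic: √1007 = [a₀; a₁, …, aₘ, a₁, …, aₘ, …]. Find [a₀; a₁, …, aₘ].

[31; 1, 2, 1, 2, 1, 62]

a₀ = ⌊√1007⌋ = 31.
With m₀=0, d₀=1 and mₖ₊₁ = dₖaₖ − mₖ, dₖ₊₁ = (n − mₖ₊₁²)/dₖ, aₖ₊₁ = ⌊(a₀+mₖ₊₁)/dₖ₊₁⌋:
  k=1: m=31, d=46, a=1
  k=2: m=15, d=17, a=2
  k=3: m=19, d=38, a=1
  k=4: m=19, d=17, a=2
  k=5: m=15, d=46, a=1
  k=6: m=31, d=1, a=62
d=1 and a=2a₀=62 at k=6, so the next step gives (m, d) = (31, 46) again — its k=1 value — and the period has length 6.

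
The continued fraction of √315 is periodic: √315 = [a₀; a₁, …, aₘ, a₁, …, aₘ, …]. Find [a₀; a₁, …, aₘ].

[17; 1, 2, 1, 34]

a₀ = ⌊√315⌋ = 17.
With m₀=0, d₀=1 and mₖ₊₁ = dₖaₖ − mₖ, dₖ₊₁ = (n − mₖ₊₁²)/dₖ, aₖ₊₁ = ⌊(a₀+mₖ₊₁)/dₖ₊₁⌋:
  k=1: m=17, d=26, a=1
  k=2: m=9, d=9, a=2
  k=3: m=9, d=26, a=1
  k=4: m=17, d=1, a=34
d=1 and a=2a₀=34 at k=4, so the next step gives (m, d) = (17, 26) again — its k=1 value — and the period has length 4.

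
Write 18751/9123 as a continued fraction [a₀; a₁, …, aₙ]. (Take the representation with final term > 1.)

18751 = 2×9123 + 505
9123 = 18×505 + 33
505 = 15×33 + 10
33 = 3×10 + 3
10 = 3×3 + 1
3 = 3×1 + 0  (stop)
So 18751/9123 = [2; 18, 15, 3, 3, 3].

[2; 18, 15, 3, 3, 3]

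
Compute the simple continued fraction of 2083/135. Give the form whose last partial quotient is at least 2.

2083 = 15*135 + 58
135 = 2*58 + 19
58 = 3*19 + 1
19 = 19*1 + 0  (stop)
So 2083/135 = [15; 2, 3, 19].

[15; 2, 3, 19]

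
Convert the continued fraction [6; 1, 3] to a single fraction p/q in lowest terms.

27/4

Using pₖ = aₖpₖ₋₁ + pₖ₋₂ and qₖ = aₖqₖ₋₁ + qₖ₋₂:
  k=0: a=6, p=6, q=1
  k=1: a=1, p=7, q=1
  k=2: a=3, p=27, q=4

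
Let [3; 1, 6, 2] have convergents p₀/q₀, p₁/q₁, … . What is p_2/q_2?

27/7

Using pₖ = aₖpₖ₋₁ + pₖ₋₂, qₖ = aₖqₖ₋₁ + qₖ₋₂ (with p₋₁=1, p₋₂=0, q₋₁=0, q₋₂=1):
  k=0: a=3, p=3, q=1
  k=1: a=1, p=4, q=1
  k=2: a=6, p=27, q=7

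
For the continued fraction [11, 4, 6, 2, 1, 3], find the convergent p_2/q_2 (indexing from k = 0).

Using pₖ = aₖpₖ₋₁ + pₖ₋₂, qₖ = aₖqₖ₋₁ + qₖ₋₂ (with p₋₁=1, p₋₂=0, q₋₁=0, q₋₂=1):
  k=0: a=11, p=11, q=1
  k=1: a=4, p=45, q=4
  k=2: a=6, p=281, q=25

281/25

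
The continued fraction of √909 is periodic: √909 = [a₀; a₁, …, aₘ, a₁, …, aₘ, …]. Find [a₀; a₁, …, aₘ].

a₀ = ⌊√909⌋ = 30.
With m₀=0, d₀=1 and mₖ₊₁ = dₖaₖ − mₖ, dₖ₊₁ = (n − mₖ₊₁²)/dₖ, aₖ₊₁ = ⌊(a₀+mₖ₊₁)/dₖ₊₁⌋:
  k=1: m=30, d=9, a=6
  k=2: m=24, d=37, a=1
  k=3: m=13, d=20, a=2
  k=4: m=27, d=9, a=6
  k=5: m=27, d=20, a=2
  k=6: m=13, d=37, a=1
  k=7: m=24, d=9, a=6
  k=8: m=30, d=1, a=60
d=1 and a=2a₀=60 at k=8, so the next step gives (m, d) = (30, 9) again — its k=1 value — and the period has length 8.

[30; 6, 1, 2, 6, 2, 1, 6, 60]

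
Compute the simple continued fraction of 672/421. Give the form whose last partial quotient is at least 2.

672 = 1×421 + 251
421 = 1×251 + 170
251 = 1×170 + 81
170 = 2×81 + 8
81 = 10×8 + 1
8 = 8×1 + 0  (stop)
So 672/421 = [1; 1, 1, 2, 10, 8].

[1; 1, 1, 2, 10, 8]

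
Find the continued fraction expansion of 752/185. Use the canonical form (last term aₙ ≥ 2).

752 = 4×185 + 12
185 = 15×12 + 5
12 = 2×5 + 2
5 = 2×2 + 1
2 = 2×1 + 0  (stop)
So 752/185 = [4; 15, 2, 2, 2].

[4; 15, 2, 2, 2]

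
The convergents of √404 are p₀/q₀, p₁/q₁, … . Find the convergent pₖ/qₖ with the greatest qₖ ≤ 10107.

√404 = [20; 10, 40, …] (period length 2).
Convergents:
  p_0/q_0 = 20/1
  p_1/q_1 = 201/10
  p_2/q_2 = 8060/401
  p_3/q_3 = 80801/4020
  p_4/q_4 = 3240100/161201
q_3 = 4020 ≤ 10107 < 161201 = q_4, so the answer is 80801/4020.

80801/4020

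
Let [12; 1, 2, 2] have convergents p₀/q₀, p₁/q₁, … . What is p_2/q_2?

38/3

Using pₖ = aₖpₖ₋₁ + pₖ₋₂, qₖ = aₖqₖ₋₁ + qₖ₋₂ (with p₋₁=1, p₋₂=0, q₋₁=0, q₋₂=1):
  k=0: a=12, p=12, q=1
  k=1: a=1, p=13, q=1
  k=2: a=2, p=38, q=3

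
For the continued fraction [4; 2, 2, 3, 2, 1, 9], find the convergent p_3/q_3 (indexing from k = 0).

75/17

Using pₖ = aₖpₖ₋₁ + pₖ₋₂, qₖ = aₖqₖ₋₁ + qₖ₋₂ (with p₋₁=1, p₋₂=0, q₋₁=0, q₋₂=1):
  k=0: a=4, p=4, q=1
  k=1: a=2, p=9, q=2
  k=2: a=2, p=22, q=5
  k=3: a=3, p=75, q=17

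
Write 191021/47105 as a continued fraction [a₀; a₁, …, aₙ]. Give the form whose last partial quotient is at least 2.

191021 = 4*47105 + 2601
47105 = 18*2601 + 287
2601 = 9*287 + 18
287 = 15*18 + 17
18 = 1*17 + 1
17 = 17*1 + 0  (stop)
So 191021/47105 = [4; 18, 9, 15, 1, 17].

[4; 18, 9, 15, 1, 17]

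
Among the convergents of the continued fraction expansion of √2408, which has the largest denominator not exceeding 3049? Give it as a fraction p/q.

67375/1373

√2408 = [49; 14, 98, …] (period length 2).
Convergents:
  p_0/q_0 = 49/1
  p_1/q_1 = 687/14
  p_2/q_2 = 67375/1373
  p_3/q_3 = 943937/19236
q_2 = 1373 ≤ 3049 < 19236 = q_3, so the answer is 67375/1373.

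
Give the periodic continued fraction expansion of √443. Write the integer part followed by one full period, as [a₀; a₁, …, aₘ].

[21; 21, 42]

a₀ = ⌊√443⌋ = 21.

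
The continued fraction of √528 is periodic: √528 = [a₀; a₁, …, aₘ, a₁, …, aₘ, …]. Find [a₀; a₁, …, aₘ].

[22; 1, 44]

a₀ = ⌊√528⌋ = 22.
With m₀=0, d₀=1 and mₖ₊₁ = dₖaₖ − mₖ, dₖ₊₁ = (n − mₖ₊₁²)/dₖ, aₖ₊₁ = ⌊(a₀+mₖ₊₁)/dₖ₊₁⌋:
  k=1: m=22, d=44, a=1
  k=2: m=22, d=1, a=44
d=1 and a=2a₀=44 at k=2, so the next step gives (m, d) = (22, 44) again — its k=1 value — and the period has length 2.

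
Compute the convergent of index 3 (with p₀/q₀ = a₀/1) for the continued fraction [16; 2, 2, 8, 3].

689/42

Using pₖ = aₖpₖ₋₁ + pₖ₋₂, qₖ = aₖqₖ₋₁ + qₖ₋₂ (with p₋₁=1, p₋₂=0, q₋₁=0, q₋₂=1):
  k=0: a=16, p=16, q=1
  k=1: a=2, p=33, q=2
  k=2: a=2, p=82, q=5
  k=3: a=8, p=689, q=42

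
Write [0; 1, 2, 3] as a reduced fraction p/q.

Using pₖ = aₖpₖ₋₁ + pₖ₋₂ and qₖ = aₖqₖ₋₁ + qₖ₋₂:
  k=0: a=0, p=0, q=1
  k=1: a=1, p=1, q=1
  k=2: a=2, p=2, q=3
  k=3: a=3, p=7, q=10

7/10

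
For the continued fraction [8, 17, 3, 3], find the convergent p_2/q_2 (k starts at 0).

Using pₖ = aₖpₖ₋₁ + pₖ₋₂, qₖ = aₖqₖ₋₁ + qₖ₋₂ (with p₋₁=1, p₋₂=0, q₋₁=0, q₋₂=1):
  k=0: a=8, p=8, q=1
  k=1: a=17, p=137, q=17
  k=2: a=3, p=419, q=52

419/52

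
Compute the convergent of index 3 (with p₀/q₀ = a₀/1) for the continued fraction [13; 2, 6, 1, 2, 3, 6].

Using pₖ = aₖpₖ₋₁ + pₖ₋₂, qₖ = aₖqₖ₋₁ + qₖ₋₂ (with p₋₁=1, p₋₂=0, q₋₁=0, q₋₂=1):
  k=0: a=13, p=13, q=1
  k=1: a=2, p=27, q=2
  k=2: a=6, p=175, q=13
  k=3: a=1, p=202, q=15

202/15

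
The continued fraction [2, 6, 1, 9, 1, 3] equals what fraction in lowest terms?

Fold from the inside: start with 3/1.
  1 + 1/3 = 4/3
  9 + 3/4 = 39/4
  1 + 4/39 = 43/39
  6 + 39/43 = 297/43
  2 + 43/297 = 637/297

637/297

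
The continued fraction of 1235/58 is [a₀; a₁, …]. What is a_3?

1235 = 21·58 + 17   →  a_0 = 21
58 = 3·17 + 7   →  a_1 = 3
17 = 2·7 + 3   →  a_2 = 2
7 = 2·3 + 1   →  a_3 = 2

2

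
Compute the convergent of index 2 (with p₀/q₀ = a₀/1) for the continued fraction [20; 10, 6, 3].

Using pₖ = aₖpₖ₋₁ + pₖ₋₂, qₖ = aₖqₖ₋₁ + qₖ₋₂ (with p₋₁=1, p₋₂=0, q₋₁=0, q₋₂=1):
  k=0: a=20, p=20, q=1
  k=1: a=10, p=201, q=10
  k=2: a=6, p=1226, q=61

1226/61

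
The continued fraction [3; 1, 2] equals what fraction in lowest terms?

11/3

Fold from the inside: start with 2/1.
  1 + 1/2 = 3/2
  3 + 2/3 = 11/3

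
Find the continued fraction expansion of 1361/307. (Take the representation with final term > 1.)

[4; 2, 3, 4, 10]

1361 = 4·307 + 133
307 = 2·133 + 41
133 = 3·41 + 10
41 = 4·10 + 1
10 = 10·1 + 0  (stop)
So 1361/307 = [4; 2, 3, 4, 10].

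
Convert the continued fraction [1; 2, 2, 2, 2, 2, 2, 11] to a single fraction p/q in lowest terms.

2728/1929

Fold from the inside: start with 11/1.
  2 + 1/11 = 23/11
  2 + 11/23 = 57/23
  2 + 23/57 = 137/57
  2 + 57/137 = 331/137
  2 + 137/331 = 799/331
  2 + 331/799 = 1929/799
  1 + 799/1929 = 2728/1929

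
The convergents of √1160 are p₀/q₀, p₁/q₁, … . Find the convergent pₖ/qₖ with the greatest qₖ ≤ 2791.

39406/1157

√1160 = [34; 17, 68, …] (period length 2).
Convergents:
  p_0/q_0 = 34/1
  p_1/q_1 = 579/17
  p_2/q_2 = 39406/1157
  p_3/q_3 = 670481/19686
q_2 = 1157 ≤ 2791 < 19686 = q_3, so the answer is 39406/1157.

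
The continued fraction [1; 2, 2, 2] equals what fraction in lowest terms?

Fold from the inside: start with 2/1.
  2 + 1/2 = 5/2
  2 + 2/5 = 12/5
  1 + 5/12 = 17/12

17/12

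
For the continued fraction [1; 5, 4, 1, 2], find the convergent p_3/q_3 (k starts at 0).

31/26

Using pₖ = aₖpₖ₋₁ + pₖ₋₂, qₖ = aₖqₖ₋₁ + qₖ₋₂ (with p₋₁=1, p₋₂=0, q₋₁=0, q₋₂=1):
  k=0: a=1, p=1, q=1
  k=1: a=5, p=6, q=5
  k=2: a=4, p=25, q=21
  k=3: a=1, p=31, q=26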